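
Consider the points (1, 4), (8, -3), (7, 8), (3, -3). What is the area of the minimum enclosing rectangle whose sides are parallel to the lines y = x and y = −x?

105

In coordinates u = x + y, v = x − y the rectangle is axis-aligned; the map (x,y)→(u,v) scales areas by 2.
u-values: 5, 5, 15, 0; range = 15 − 0 = 15.
v-values: -3, 11, -1, 6; range = 11 − (-3) = 14.
Area = (15 × 14) / 2 = 105.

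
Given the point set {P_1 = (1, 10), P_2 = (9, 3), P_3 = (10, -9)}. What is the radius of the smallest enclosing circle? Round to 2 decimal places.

10.51

Side lengths²: P_1P_2² = 113, P_1P_3² = 442, P_2P_3² = 145.
Since P_1P_3² = 442 ≥ 145 + 113 = 258, the angle opposite P_1P_3 is not acute, so the smallest enclosing circle has P_1P_3 as diameter.
Centre = midpoint of P_1P_3 = (5.5, 0.5), r² = 442/4 = 110.5.
r = √(110.5) ≈ 10.51.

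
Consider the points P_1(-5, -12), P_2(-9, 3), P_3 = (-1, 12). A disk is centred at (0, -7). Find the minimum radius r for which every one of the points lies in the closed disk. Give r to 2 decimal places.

The required radius is the distance from (0, -7) to the farthest point.
Squared distances: 50, 181, 362.
Maximum is 362, attained at P_3.
r = √362 ≈ 19.03.

19.03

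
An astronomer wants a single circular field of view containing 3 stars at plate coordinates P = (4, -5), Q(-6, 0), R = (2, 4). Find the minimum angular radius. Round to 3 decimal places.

5.762

Side lengths²: PQ² = 125, PR² = 85, QR² = 80.
Since PQ² = 125 < 85 + 80 = 165, the triangle is acute, so the smallest enclosing circle is the circumcircle.
Circumcentre = (-0.375, -1.25), r² = 33.203125.
r = √(33.203125) ≈ 5.762.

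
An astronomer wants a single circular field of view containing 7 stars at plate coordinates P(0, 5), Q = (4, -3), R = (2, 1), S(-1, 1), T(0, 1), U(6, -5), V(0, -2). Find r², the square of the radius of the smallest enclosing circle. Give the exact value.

The minimum enclosing circle of a finite set is fixed by two of the points (as a diameter) or three (as a circumcircle).
The farthest pair is P–U with squared distance 136. The circle on this segment as diameter has centre (3, 0) and r² = 136/4 = 34.
Check Q: distance² to centre = 10 ≤ 34, so it lies inside.
All remaining points lie in this disk, and no smaller disk contains both endpoints, so this is the minimum enclosing circle.

34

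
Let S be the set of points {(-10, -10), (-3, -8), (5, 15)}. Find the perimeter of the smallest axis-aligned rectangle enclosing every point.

Width = max x − min x = 5 − (-10) = 15.
Height = max y − min y = 15 − (-10) = 25.
Perimeter = 2(15 + 25) = 80.

80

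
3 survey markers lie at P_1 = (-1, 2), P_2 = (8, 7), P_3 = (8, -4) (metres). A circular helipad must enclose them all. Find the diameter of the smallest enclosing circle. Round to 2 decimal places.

Side lengths²: P_1P_2² = 106, P_1P_3² = 117, P_2P_3² = 121.
Since P_2P_3² = 121 < 117 + 106 = 223, the triangle is acute, so the smallest enclosing circle is the circumcircle.
Circumcentre = (31/6, 1.5), r² = 689/18.
Diameter = 2r = 2√(689/18) ≈ 12.37.

12.37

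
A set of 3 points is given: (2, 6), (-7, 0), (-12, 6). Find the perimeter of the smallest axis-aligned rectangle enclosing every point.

Width = max x − min x = 2 − (-12) = 14.
Height = max y − min y = 6 − 0 = 6.
Perimeter = 2(14 + 6) = 40.

40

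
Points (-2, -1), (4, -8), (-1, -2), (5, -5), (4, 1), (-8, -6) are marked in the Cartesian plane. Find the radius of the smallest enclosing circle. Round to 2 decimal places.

7.04

The minimum enclosing circle of a finite set is fixed by two of the points (as a diameter) or three (as a circumcircle).
The minimum enclosing circle is determined by three boundary points: (4, -8), (4, 1), (-8, -6).
Their circumcentre is (-17/12, -3.5) with r² = 7141/144.
The farthest remaining point (5, -5) is at distance² 6253/144 ≤ 7141/144.
r = √(7141/144) ≈ 7.04.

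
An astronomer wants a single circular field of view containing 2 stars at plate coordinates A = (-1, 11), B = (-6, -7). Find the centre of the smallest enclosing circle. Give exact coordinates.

(-3.5, 2)

The smallest circle enclosing two points has them as diameter endpoints.
Centre = midpoint = (-3.5, 2); r² = |AB|²/4 = 349/4 = 87.25.
Centre = (-3.5, 2).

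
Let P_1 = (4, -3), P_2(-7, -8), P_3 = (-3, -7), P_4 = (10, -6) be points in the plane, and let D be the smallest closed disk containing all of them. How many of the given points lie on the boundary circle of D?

2

A smallest enclosing disk is always determined by at most three of the input points on its boundary.
The farthest pair is P_2–P_4 with squared distance 293. The circle on this segment as diameter has centre (1.5, -7) and r² = 293/4 = 73.25.
Check P_1: distance² to centre = 22.25 ≤ 73.25, so it lies inside.
All remaining points lie in this disk, and no smaller disk contains both endpoints, so this is the minimum enclosing circle.
The points at distance exactly r from the centre are P_2, P_4 — 2 points.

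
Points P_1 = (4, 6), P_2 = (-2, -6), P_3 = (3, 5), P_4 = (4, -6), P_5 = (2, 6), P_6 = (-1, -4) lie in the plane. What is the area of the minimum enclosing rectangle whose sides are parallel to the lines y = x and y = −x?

126

In coordinates u = x + y, v = x − y the rectangle is axis-aligned; the map (x,y)→(u,v) scales areas by 2.
u-values: 10, -8, 8, -2, 8, -5; range = 10 − (-8) = 18.
v-values: -2, 4, -2, 10, -4, 3; range = 10 − (-4) = 14.
Area = (18 × 14) / 2 = 126.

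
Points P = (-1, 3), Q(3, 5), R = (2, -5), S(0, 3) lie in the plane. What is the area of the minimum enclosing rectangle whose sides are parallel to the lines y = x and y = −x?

In coordinates u = x + y, v = x − y the rectangle is axis-aligned; the map (x,y)→(u,v) scales areas by 2.
u-values: 2, 8, -3, 3; range = 8 − (-3) = 11.
v-values: -4, -2, 7, -3; range = 7 − (-4) = 11.
Area = (11 × 11) / 2 = 60.5.

60.5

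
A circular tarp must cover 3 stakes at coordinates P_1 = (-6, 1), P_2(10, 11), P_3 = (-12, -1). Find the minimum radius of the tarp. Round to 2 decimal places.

12.53

Side lengths²: P_1P_2² = 356, P_1P_3² = 40, P_2P_3² = 628.
Since P_2P_3² = 628 ≥ 356 + 40 = 396, the angle opposite P_2P_3 is not acute, so the smallest enclosing circle has P_2P_3 as diameter.
Centre = midpoint of P_2P_3 = (-1, 5), r² = 628/4 = 157.
r = √157 ≈ 12.53.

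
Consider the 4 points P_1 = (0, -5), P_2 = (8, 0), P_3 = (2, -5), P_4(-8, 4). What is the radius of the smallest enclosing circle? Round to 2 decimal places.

8.25

The farthest pair is P_2–P_4 with squared distance 272. The circle on this segment as diameter has centre (0, 2) and r² = 272/4 = 68.
Check P_1: distance² to centre = 49 ≤ 68, so it lies inside.
All remaining points lie in this disk, and no smaller disk contains both endpoints, so this is the minimum enclosing circle.
r = √68 ≈ 8.25.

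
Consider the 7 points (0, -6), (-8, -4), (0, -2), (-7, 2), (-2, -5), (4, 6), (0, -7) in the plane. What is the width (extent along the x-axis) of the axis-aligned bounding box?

max x = 4, min x = -8, so width = 12.

12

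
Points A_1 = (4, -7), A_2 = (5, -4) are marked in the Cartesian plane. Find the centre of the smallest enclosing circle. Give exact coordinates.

The smallest circle enclosing two points has them as diameter endpoints.
Centre = midpoint = (4.5, -5.5); r² = |A_1A_2|²/4 = 10/4 = 2.5.
Centre = (4.5, -5.5).

(4.5, -5.5)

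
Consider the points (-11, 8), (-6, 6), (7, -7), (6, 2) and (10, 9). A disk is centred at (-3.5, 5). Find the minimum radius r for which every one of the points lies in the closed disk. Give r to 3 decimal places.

15.945

The required radius is the distance from (-3.5, 5) to the farthest point.
Squared distances: 65.25, 7.25, 254.25, 99.25, 198.25.
Maximum is 254.25, attained at (7, -7).
r = √(254.25) ≈ 15.945.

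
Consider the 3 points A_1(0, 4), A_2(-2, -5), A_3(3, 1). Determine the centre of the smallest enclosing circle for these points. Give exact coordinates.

Side lengths²: A_1A_2² = 85, A_1A_3² = 18, A_2A_3² = 61.
Since A_1A_2² = 85 ≥ 61 + 18 = 79, the angle opposite A_1A_2 is not acute, so the smallest enclosing circle has A_1A_2 as diameter.
Centre = midpoint of A_1A_2 = (-1, -0.5), r² = 85/4 = 21.25.
Centre = (-1, -0.5).

(-1, -0.5)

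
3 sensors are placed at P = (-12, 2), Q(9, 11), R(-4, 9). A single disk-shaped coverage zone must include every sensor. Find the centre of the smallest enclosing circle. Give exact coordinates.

Side lengths²: PQ² = 522, PR² = 113, QR² = 173.
Since PQ² = 522 ≥ 173 + 113 = 286, the angle opposite PQ is not acute, so the smallest enclosing circle has PQ as diameter.
Centre = midpoint of PQ = (-1.5, 6.5), r² = 522/4 = 130.5.
Centre = (-1.5, 6.5).

(-1.5, 6.5)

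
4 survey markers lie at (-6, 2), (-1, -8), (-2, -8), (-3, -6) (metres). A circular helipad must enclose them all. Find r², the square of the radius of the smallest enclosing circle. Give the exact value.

31.25

The farthest pair is (-6, 2)–(-1, -8) with squared distance 125. The circle on this segment as diameter has centre (-3.5, -3) and r² = 125/4 = 31.25.
Check (-2, -8): distance² to centre = 27.25 ≤ 31.25, so it lies inside.
All remaining points lie in this disk, and no smaller disk contains both endpoints, so this is the minimum enclosing circle.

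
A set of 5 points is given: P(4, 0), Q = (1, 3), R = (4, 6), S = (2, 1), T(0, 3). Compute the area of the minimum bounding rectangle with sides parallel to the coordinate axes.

24

x ranges over [0, 4], width 4.
y ranges over [0, 6], height 6.
Area = 4 × 6 = 24.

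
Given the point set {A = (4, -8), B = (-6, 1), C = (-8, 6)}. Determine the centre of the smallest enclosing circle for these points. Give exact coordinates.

Side lengths²: AB² = 181, AC² = 340, BC² = 29.
Since AC² = 340 ≥ 181 + 29 = 210, the angle opposite AC is not acute, so the smallest enclosing circle has AC as diameter.
Centre = midpoint of AC = (-2, -1), r² = 340/4 = 85.
Centre = (-2, -1).

(-2, -1)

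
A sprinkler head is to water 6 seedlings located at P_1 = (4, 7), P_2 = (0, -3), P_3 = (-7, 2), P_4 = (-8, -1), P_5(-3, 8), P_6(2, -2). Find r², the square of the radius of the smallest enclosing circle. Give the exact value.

A smallest enclosing disk is always determined by at most three of the input points on its boundary.
The farthest pair is P_1–P_4 with squared distance 208. The circle on this segment as diameter has centre (-2, 3) and r² = 208/4 = 52.
Check P_2: distance² to centre = 40 ≤ 52, so it lies inside.
All remaining points lie in this disk, and no smaller disk contains both endpoints, so this is the minimum enclosing circle.

52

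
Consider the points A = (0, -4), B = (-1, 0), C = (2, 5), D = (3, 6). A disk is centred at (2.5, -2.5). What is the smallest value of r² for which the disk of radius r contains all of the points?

72.5

The required radius is the distance from (2.5, -2.5) to the farthest point.
Squared distances: 8.5, 18.5, 56.5, 72.5.
Maximum is 72.5, attained at D.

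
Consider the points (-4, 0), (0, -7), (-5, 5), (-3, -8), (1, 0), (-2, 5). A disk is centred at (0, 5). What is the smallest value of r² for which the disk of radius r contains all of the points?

178

The required radius is the distance from (0, 5) to the farthest point.
Squared distances: 41, 144, 25, 178, 26, 4.
Maximum is 178, attained at (-3, -8).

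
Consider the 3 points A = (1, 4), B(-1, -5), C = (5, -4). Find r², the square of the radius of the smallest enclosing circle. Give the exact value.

15725/676

Side lengths²: AB² = 85, AC² = 80, BC² = 37.
Since AB² = 85 < 80 + 37 = 117, the triangle is acute, so the smallest enclosing circle is the circumcircle.
Circumcentre = (18/13, -21/26), r² = 15725/676.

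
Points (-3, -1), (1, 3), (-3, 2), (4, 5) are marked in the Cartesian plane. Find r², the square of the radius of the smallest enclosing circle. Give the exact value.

21.25

By Welzl's lemma the MEC is supported by two points (diametrically opposite) or three points (on a circumcircle).
The farthest pair is (-3, -1)–(4, 5) with squared distance 85. The circle on this segment as diameter has centre (0.5, 2) and r² = 85/4 = 21.25.
Check (1, 3): distance² to centre = 1.25 ≤ 21.25, so it lies inside.
All remaining points lie in this disk, and no smaller disk contains both endpoints, so this is the minimum enclosing circle.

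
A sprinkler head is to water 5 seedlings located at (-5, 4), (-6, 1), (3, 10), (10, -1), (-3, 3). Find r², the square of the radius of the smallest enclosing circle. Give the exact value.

5525/81

By Welzl's lemma the MEC is supported by two points (diametrically opposite) or three points (on a circumcircle).
The minimum enclosing circle is determined by three boundary points: (-6, 1), (3, 10), (10, -1).
Their circumcentre is (20/9, 16/9) with r² = 5525/81.
The farthest remaining point (-5, 4) is at distance² 4625/81 ≤ 5525/81.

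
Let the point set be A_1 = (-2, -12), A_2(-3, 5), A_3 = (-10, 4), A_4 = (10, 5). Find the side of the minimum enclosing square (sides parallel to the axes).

20

The bounding box has width 20 and height 17.
An axis-aligned square enclosing the set must have side ≥ max(width, height).
So the minimum side is max(20, 17) = 20.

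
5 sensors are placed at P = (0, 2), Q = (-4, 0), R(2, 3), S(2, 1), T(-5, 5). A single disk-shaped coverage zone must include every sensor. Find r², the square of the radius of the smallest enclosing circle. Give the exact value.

A smallest enclosing disk is always determined by at most three of the input points on its boundary.
The farthest pair is S–T with squared distance 65. The circle on this segment as diameter has centre (-1.5, 3) and r² = 65/4 = 16.25.
Check P: distance² to centre = 3.25 ≤ 16.25, so it lies inside.
All remaining points lie in this disk, and no smaller disk contains both endpoints, so this is the minimum enclosing circle.

16.25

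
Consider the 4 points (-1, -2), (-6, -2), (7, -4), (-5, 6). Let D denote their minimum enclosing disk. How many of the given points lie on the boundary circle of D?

A smallest enclosing disk is always determined by at most three of the input points on its boundary.
The farthest pair is (7, -4)–(-5, 6) with squared distance 244. The circle on this segment as diameter has centre (1, 1) and r² = 244/4 = 61.
Check (-1, -2): distance² to centre = 13 ≤ 61, so it lies inside.
All remaining points lie in this disk, and no smaller disk contains both endpoints, so this is the minimum enclosing circle.
The points at distance exactly r from the centre are (7, -4), (-5, 6) — 2 points.

2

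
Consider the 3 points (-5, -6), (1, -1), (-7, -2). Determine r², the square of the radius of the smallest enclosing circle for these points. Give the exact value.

19825/1156

Call the three points A, B, C in the order given.
Side lengths²: AB² = 61, AC² = 20, BC² = 65.
Since BC² = 65 < 61 + 20 = 81, the triangle is acute, so the smallest enclosing circle is the circumcircle.
Circumcentre = (-49/17, -83/34), r² = 19825/1156.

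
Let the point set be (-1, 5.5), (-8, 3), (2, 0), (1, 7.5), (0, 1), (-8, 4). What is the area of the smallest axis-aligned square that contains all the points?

100

The bounding box has width 10 and height 7.5.
An axis-aligned square enclosing the set must have side ≥ max(width, height).
So the minimum side is max(10, 7.5) = 10.
Area = 10² = 100.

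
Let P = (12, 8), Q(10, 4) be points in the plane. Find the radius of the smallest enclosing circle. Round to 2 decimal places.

2.24

The smallest circle enclosing two points has them as diameter endpoints.
Centre = midpoint = (11, 6); r² = |PQ|²/4 = 20/4 = 5.
r = √5 ≈ 2.24.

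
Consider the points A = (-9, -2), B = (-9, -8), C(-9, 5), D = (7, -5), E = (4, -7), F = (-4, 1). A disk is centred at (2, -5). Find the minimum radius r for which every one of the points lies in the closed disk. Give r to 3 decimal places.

14.866

The required radius is the distance from (2, -5) to the farthest point.
Squared distances: 130, 130, 221, 25, 8, 72.
Maximum is 221, attained at C.
r = √221 ≈ 14.866.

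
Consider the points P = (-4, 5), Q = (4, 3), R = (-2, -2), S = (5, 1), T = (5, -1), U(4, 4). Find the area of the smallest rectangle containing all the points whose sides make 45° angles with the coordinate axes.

In coordinates u = x + y, v = x − y the rectangle is axis-aligned; the map (x,y)→(u,v) scales areas by 2.
u-values: 1, 7, -4, 6, 4, 8; range = 8 − (-4) = 12.
v-values: -9, 1, 0, 4, 6, 0; range = 6 − (-9) = 15.
Area = (12 × 15) / 2 = 90.

90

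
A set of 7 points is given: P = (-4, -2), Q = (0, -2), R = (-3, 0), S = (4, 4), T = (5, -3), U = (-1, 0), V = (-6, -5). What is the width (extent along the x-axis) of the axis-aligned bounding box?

max x = 5, min x = -6, so width = 11.

11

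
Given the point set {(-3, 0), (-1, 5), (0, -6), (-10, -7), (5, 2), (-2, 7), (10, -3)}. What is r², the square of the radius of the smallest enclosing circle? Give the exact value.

By Welzl's lemma the MEC is supported by two points (diametrically opposite) or three points (on a circumcircle).
The minimum enclosing circle is determined by three boundary points: (-10, -7), (-2, 7), (10, -3).
Their circumcentre is (-11/31, -100/31) with r² = 103090/961.
The farthest remaining point (-1, 5) is at distance² 65425/961 ≤ 103090/961.

103090/961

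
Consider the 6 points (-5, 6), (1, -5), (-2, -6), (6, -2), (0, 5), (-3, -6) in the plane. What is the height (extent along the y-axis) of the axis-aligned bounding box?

12

max y = 6, min y = -6, so height = 12.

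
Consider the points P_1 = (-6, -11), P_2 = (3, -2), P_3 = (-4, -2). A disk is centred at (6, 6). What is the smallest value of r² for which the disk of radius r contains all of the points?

The required radius is the distance from (6, 6) to the farthest point.
Squared distances: 433, 73, 164.
Maximum is 433, attained at P_1.

433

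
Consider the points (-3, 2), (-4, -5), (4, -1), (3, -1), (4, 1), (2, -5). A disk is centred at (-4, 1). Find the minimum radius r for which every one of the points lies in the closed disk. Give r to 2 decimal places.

8.49

The required radius is the distance from (-4, 1) to the farthest point.
Squared distances: 2, 36, 68, 53, 64, 72.
Maximum is 72, attained at (2, -5).
r = √72 ≈ 8.49.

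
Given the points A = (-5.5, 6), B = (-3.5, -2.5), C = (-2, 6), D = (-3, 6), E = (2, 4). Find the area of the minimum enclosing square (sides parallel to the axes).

The bounding box has width 7.5 and height 8.5.
An axis-aligned square enclosing the set must have side ≥ max(width, height).
So the minimum side is max(7.5, 8.5) = 8.5.
Area = 8.5² = 72.25.

72.25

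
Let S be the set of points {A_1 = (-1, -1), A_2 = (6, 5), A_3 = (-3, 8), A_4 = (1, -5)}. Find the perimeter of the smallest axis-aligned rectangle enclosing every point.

44

Width = max x − min x = 6 − (-3) = 9.
Height = max y − min y = 8 − (-5) = 13.
Perimeter = 2(9 + 13) = 44.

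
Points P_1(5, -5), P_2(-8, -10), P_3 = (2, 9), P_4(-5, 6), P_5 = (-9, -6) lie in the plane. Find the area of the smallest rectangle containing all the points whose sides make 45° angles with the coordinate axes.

In coordinates u = x + y, v = x − y the rectangle is axis-aligned; the map (x,y)→(u,v) scales areas by 2.
u-values: 0, -18, 11, 1, -15; range = 11 − (-18) = 29.
v-values: 10, 2, -7, -11, -3; range = 10 − (-11) = 21.
Area = (29 × 21) / 2 = 304.5.

304.5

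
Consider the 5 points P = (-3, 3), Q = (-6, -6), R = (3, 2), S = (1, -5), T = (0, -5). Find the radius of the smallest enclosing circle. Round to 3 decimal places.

6.021

The farthest pair is Q–R with squared distance 145. The circle on this segment as diameter has centre (-1.5, -2) and r² = 145/4 = 36.25.
Check P: distance² to centre = 27.25 ≤ 36.25, so it lies inside.
All remaining points lie in this disk, and no smaller disk contains both endpoints, so this is the minimum enclosing circle.
r = √(36.25) ≈ 6.021.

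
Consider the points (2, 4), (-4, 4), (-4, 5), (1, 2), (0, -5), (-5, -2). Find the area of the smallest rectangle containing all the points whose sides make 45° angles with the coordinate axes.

91

In coordinates u = x + y, v = x − y the rectangle is axis-aligned; the map (x,y)→(u,v) scales areas by 2.
u-values: 6, 0, 1, 3, -5, -7; range = 6 − (-7) = 13.
v-values: -2, -8, -9, -1, 5, -3; range = 5 − (-9) = 14.
Area = (13 × 14) / 2 = 91.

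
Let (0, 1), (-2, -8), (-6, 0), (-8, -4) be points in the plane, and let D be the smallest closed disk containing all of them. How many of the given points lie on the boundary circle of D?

The minimum enclosing circle of a finite set is fixed by two of the points (as a diameter) or three (as a circumcircle).
The minimum enclosing circle is determined by three boundary points: (0, 1), (-2, -8), (-8, -4).
Their circumcentre is (-94/31, -189/62) with r² = 98345/3844.
The farthest remaining point (-6, 0) is at distance² 69577/3844 ≤ 98345/3844.
The points at distance exactly r from the centre are (0, 1), (-2, -8), (-8, -4) — 3 points.

3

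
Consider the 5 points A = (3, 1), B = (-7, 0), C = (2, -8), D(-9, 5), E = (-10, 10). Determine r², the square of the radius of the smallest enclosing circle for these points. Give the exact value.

A smallest enclosing disk is always determined by at most three of the input points on its boundary.
The farthest pair is C–E with squared distance 468. The circle on this segment as diameter has centre (-4, 1) and r² = 468/4 = 117.
Check A: distance² to centre = 49 ≤ 117, so it lies inside.
All remaining points lie in this disk, and no smaller disk contains both endpoints, so this is the minimum enclosing circle.

117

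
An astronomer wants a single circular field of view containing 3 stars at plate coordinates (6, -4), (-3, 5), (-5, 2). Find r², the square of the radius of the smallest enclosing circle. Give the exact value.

Call the three points A, B, C in the order given.
Side lengths²: AB² = 162, AC² = 157, BC² = 13.
Since AB² = 162 < 157 + 13 = 170, the triangle is acute, so the smallest enclosing circle is the circumcircle.
Circumcentre = (1.1, 0.1), r² = 40.82.

40.82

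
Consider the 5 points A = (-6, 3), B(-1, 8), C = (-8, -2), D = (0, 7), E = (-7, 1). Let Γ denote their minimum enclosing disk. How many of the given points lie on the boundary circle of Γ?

2

The minimum enclosing circle of a finite set is fixed by two of the points (as a diameter) or three (as a circumcircle).
The farthest pair is B–C with squared distance 149. The circle on this segment as diameter has centre (-4.5, 3) and r² = 149/4 = 37.25.
Check A: distance² to centre = 2.25 ≤ 37.25, so it lies inside.
All remaining points lie in this disk, and no smaller disk contains both endpoints, so this is the minimum enclosing circle.
The points at distance exactly r from the centre are B, C — 2 points.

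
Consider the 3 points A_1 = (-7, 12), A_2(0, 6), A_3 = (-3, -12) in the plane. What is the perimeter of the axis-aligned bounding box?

Width = max x − min x = 0 − (-7) = 7.
Height = max y − min y = 12 − (-12) = 24.
Perimeter = 2(7 + 24) = 62.

62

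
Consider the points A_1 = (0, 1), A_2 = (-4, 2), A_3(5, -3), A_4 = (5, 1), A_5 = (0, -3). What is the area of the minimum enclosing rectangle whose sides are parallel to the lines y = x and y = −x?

In coordinates u = x + y, v = x − y the rectangle is axis-aligned; the map (x,y)→(u,v) scales areas by 2.
u-values: 1, -2, 2, 6, -3; range = 6 − (-3) = 9.
v-values: -1, -6, 8, 4, 3; range = 8 − (-6) = 14.
Area = (9 × 14) / 2 = 63.

63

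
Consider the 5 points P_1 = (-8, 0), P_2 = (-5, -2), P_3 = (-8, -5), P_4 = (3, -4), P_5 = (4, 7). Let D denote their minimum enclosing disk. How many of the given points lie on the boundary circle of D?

By Welzl's lemma the MEC is supported by two points (diametrically opposite) or three points (on a circumcircle).
The farthest pair is P_3–P_5 with squared distance 288. The circle on this segment as diameter has centre (-2, 1) and r² = 288/4 = 72.
Check P_1: distance² to centre = 37 ≤ 72, so it lies inside.
All remaining points lie in this disk, and no smaller disk contains both endpoints, so this is the minimum enclosing circle.
The points at distance exactly r from the centre are P_3, P_5 — 2 points.

2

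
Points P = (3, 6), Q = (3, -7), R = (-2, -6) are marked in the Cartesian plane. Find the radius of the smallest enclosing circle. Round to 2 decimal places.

Side lengths²: PQ² = 169, PR² = 169, QR² = 26.
Since PR² = 169 < 169 + 26 = 195, the triangle is acute, so the smallest enclosing circle is the circumcircle.
Circumcentre = (1.7, -0.5), r² = 43.94.
r = √(43.94) ≈ 6.63.

6.63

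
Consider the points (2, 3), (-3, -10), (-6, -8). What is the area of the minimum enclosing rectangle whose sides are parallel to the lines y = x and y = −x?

In coordinates u = x + y, v = x − y the rectangle is axis-aligned; the map (x,y)→(u,v) scales areas by 2.
u-values: 5, -13, -14; range = 5 − (-14) = 19.
v-values: -1, 7, 2; range = 7 − (-1) = 8.
Area = (19 × 8) / 2 = 76.

76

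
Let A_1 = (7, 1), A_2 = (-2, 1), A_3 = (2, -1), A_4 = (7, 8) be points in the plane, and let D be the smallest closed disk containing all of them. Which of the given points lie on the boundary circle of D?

The farthest pair is A_2–A_4 with squared distance 130. The circle on this segment as diameter has centre (2.5, 4.5) and r² = 130/4 = 32.5.
Check A_1: distance² to centre = 32.5 ≤ 32.5, so it lies inside.
All remaining points lie in this disk, and no smaller disk contains both endpoints, so this is the minimum enclosing circle.
The points at distance exactly r from the centre are A_1, A_2, A_4 — 3 points.

A_1, A_2, A_4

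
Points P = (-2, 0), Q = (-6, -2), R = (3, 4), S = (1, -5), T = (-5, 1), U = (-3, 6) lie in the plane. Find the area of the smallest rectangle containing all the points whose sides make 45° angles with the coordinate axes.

In coordinates u = x + y, v = x − y the rectangle is axis-aligned; the map (x,y)→(u,v) scales areas by 2.
u-values: -2, -8, 7, -4, -4, 3; range = 7 − (-8) = 15.
v-values: -2, -4, -1, 6, -6, -9; range = 6 − (-9) = 15.
Area = (15 × 15) / 2 = 112.5.

112.5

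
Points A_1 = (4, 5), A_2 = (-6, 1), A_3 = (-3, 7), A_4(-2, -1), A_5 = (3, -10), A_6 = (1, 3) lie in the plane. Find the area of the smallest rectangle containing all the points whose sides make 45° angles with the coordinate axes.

184

In coordinates u = x + y, v = x − y the rectangle is axis-aligned; the map (x,y)→(u,v) scales areas by 2.
u-values: 9, -5, 4, -3, -7, 4; range = 9 − (-7) = 16.
v-values: -1, -7, -10, -1, 13, -2; range = 13 − (-10) = 23.
Area = (16 × 23) / 2 = 184.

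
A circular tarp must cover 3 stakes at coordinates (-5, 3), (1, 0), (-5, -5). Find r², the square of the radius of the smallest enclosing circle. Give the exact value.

Call the three points A, B, C in the order given.
Side lengths²: AB² = 45, AC² = 64, BC² = 61.
Since AC² = 64 < 61 + 45 = 106, the triangle is acute, so the smallest enclosing circle is the circumcircle.
Circumcentre = (-3.25, -1), r² = 19.0625.

19.0625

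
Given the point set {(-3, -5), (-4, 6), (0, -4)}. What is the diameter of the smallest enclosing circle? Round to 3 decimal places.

Call the three points A, B, C in the order given.
Side lengths²: AB² = 122, AC² = 10, BC² = 116.
Since AB² = 122 < 116 + 10 = 126, the triangle is acute, so the smallest enclosing circle is the circumcircle.
Circumcentre = (-54/17, 9/17), r² = 8845/289.
Diameter = 2r = 2√(8845/289) ≈ 11.064.

11.064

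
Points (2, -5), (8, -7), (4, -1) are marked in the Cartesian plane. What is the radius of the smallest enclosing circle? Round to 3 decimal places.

Call the three points A, B, C in the order given.
Side lengths²: AB² = 40, AC² = 20, BC² = 52.
Since BC² = 52 < 40 + 20 = 60, the triangle is acute, so the smallest enclosing circle is the circumcircle.
Circumcentre = (39/7, -30/7), r² = 650/49.
r = √(650/49) ≈ 3.642.

3.642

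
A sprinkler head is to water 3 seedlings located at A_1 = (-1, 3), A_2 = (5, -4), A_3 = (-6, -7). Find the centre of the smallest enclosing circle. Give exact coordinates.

Side lengths²: A_1A_2² = 85, A_1A_3² = 125, A_2A_3² = 130.
Since A_2A_3² = 130 < 125 + 85 = 210, the triangle is acute, so the smallest enclosing circle is the circumcircle.
Circumcentre = (-43/38, -121/38), r² = 27625/722.
Centre = (-43/38, -121/38).

(-43/38, -121/38)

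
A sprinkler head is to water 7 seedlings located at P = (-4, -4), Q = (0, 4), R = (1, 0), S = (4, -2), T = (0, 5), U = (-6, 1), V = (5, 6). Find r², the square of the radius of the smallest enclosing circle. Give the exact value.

45.25

The farthest pair is P–V with squared distance 181. The circle on this segment as diameter has centre (0.5, 1) and r² = 181/4 = 45.25.
Check Q: distance² to centre = 9.25 ≤ 45.25, so it lies inside.
All remaining points lie in this disk, and no smaller disk contains both endpoints, so this is the minimum enclosing circle.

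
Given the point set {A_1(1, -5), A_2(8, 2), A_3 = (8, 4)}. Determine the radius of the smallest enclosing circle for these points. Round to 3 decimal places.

Side lengths²: A_1A_2² = 98, A_1A_3² = 130, A_2A_3² = 4.
Since A_1A_3² = 130 ≥ 98 + 4 = 102, the angle opposite A_1A_3 is not acute, so the smallest enclosing circle has A_1A_3 as diameter.
Centre = midpoint of A_1A_3 = (4.5, -0.5), r² = 130/4 = 32.5.
r = √(32.5) ≈ 5.701.

5.701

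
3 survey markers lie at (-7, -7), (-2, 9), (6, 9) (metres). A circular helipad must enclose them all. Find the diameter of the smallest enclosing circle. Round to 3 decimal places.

Call the three points A, B, C in the order given.
Side lengths²: AB² = 281, AC² = 425, BC² = 64.
Since AC² = 425 ≥ 281 + 64 = 345, the angle opposite AC is not acute, so the smallest enclosing circle has AC as diameter.
Centre = midpoint of AC = (-0.5, 1), r² = 425/4 = 106.25.
Diameter = 2r = 2√(106.25) ≈ 20.616.

20.616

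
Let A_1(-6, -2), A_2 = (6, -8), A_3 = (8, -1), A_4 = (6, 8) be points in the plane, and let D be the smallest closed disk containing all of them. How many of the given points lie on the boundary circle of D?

3

By Welzl's lemma the MEC is supported by two points (diametrically opposite) or three points (on a circumcircle).
The minimum enclosing circle is determined by three boundary points: A_1, A_2, A_4.
Their circumcentre is (2.5, 0) with r² = 76.25.
The farthest remaining point A_3 is at distance² 31.25 ≤ 76.25.
The points at distance exactly r from the centre are A_1, A_2, A_4 — 3 points.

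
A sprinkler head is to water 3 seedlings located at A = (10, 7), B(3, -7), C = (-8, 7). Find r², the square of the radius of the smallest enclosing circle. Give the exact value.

Side lengths²: AB² = 245, AC² = 324, BC² = 317.
Since AC² = 324 < 317 + 245 = 562, the triangle is acute, so the smallest enclosing circle is the circumcircle.
Circumcentre = (1, 2.75), r² = 99.0625.

99.0625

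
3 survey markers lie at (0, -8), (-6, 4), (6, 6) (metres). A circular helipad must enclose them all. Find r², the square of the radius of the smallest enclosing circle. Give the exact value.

10730/169

Call the three points A, B, C in the order given.
Side lengths²: AB² = 180, AC² = 232, BC² = 148.
Since AC² = 232 < 180 + 148 = 328, the triangle is acute, so the smallest enclosing circle is the circumcircle.
Circumcentre = (11/13, -1/13), r² = 10730/169.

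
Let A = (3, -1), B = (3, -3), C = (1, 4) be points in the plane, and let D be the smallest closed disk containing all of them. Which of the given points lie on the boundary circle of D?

Side lengths²: AB² = 4, AC² = 29, BC² = 53.
Since BC² = 53 ≥ 29 + 4 = 33, the angle opposite BC is not acute, so the smallest enclosing circle has BC as diameter.
Centre = midpoint of BC = (2, 0.5), r² = 53/4 = 13.25.
The points at distance exactly r from the centre are B, C — 2 points.

B, C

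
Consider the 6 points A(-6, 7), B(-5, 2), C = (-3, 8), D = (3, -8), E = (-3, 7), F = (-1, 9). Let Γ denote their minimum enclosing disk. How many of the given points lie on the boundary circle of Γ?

3

The minimum enclosing circle is determined by three boundary points: A, D, F.
Their circumcentre is (-23/62, 11/62) with r² = 150365/1922.
The farthest remaining point C is at distance² 130897/1922 ≤ 150365/1922.
The points at distance exactly r from the centre are A, D, F — 3 points.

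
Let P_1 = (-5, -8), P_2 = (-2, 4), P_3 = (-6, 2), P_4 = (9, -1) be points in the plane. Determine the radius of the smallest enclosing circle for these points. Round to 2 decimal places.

8.18

By Welzl's lemma the MEC is supported by two points (diametrically opposite) or three points (on a circumcircle).
The minimum enclosing circle is determined by three boundary points: P_1, P_3, P_4.
Their circumcentre is (13/14, -33/14) with r² = 6565/98.
The farthest remaining point P_2 is at distance² 4801/98 ≤ 6565/98.
r = √(6565/98) ≈ 8.18.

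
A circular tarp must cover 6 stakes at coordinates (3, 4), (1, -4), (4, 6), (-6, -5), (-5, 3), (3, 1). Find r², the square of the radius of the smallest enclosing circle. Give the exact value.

55.25

A smallest enclosing disk is always determined by at most three of the input points on its boundary.
The farthest pair is (4, 6)–(-6, -5) with squared distance 221. The circle on this segment as diameter has centre (-1, 0.5) and r² = 221/4 = 55.25.
Check (3, 4): distance² to centre = 28.25 ≤ 55.25, so it lies inside.
All remaining points lie in this disk, and no smaller disk contains both endpoints, so this is the minimum enclosing circle.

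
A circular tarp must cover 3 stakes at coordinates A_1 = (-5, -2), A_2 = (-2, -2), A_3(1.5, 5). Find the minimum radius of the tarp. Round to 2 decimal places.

4.78

Side lengths²: A_1A_2² = 9, A_1A_3² = 91.25, A_2A_3² = 61.25.
Since A_1A_3² = 91.25 ≥ 61.25 + 9 = 70.25, the angle opposite A_1A_3 is not acute, so the smallest enclosing circle has A_1A_3 as diameter.
Centre = midpoint of A_1A_3 = (-1.75, 1.5), r² = 91.25/4 = 22.8125.
r = √(22.8125) ≈ 4.78.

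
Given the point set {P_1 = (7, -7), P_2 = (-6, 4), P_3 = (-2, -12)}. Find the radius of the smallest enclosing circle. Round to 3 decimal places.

Side lengths²: P_1P_2² = 290, P_1P_3² = 106, P_2P_3² = 272.
Since P_1P_2² = 290 < 272 + 106 = 378, the triangle is acute, so the smallest enclosing circle is the circumcircle.
Circumcentre = (-40/41, -133/41), r² = 130645/1681.
r = √(130645/1681) ≈ 8.816.

8.816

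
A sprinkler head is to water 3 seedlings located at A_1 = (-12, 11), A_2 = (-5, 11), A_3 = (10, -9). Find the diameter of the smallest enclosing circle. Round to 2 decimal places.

Side lengths²: A_1A_2² = 49, A_1A_3² = 884, A_2A_3² = 625.
Since A_1A_3² = 884 ≥ 625 + 49 = 674, the angle opposite A_1A_3 is not acute, so the smallest enclosing circle has A_1A_3 as diameter.
Centre = midpoint of A_1A_3 = (-1, 1), r² = 884/4 = 221.
Diameter = 2r = 2√221 ≈ 29.73.

29.73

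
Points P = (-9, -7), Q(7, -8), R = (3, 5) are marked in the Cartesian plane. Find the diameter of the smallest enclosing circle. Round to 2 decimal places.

Side lengths²: PQ² = 257, PR² = 288, QR² = 185.
Since PR² = 288 < 257 + 185 = 442, the triangle is acute, so the smallest enclosing circle is the circumcircle.
Circumcentre = (-25/34, -111/34), r² = 47545/578.
Diameter = 2r = 2√(47545/578) ≈ 18.14.

18.14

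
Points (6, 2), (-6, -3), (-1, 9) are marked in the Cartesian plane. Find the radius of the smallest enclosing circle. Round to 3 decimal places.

7.029

Call the three points A, B, C in the order given.
Side lengths²: AB² = 169, AC² = 98, BC² = 169.
Since BC² = 169 < 169 + 98 = 267, the triangle is acute, so the smallest enclosing circle is the circumcircle.
Circumcentre = (-35/34, 67/34), r² = 28561/578.
r = √(28561/578) ≈ 7.029.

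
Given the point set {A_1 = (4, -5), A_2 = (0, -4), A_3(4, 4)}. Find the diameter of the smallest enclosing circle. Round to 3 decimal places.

9.220

Side lengths²: A_1A_2² = 17, A_1A_3² = 81, A_2A_3² = 80.
Since A_1A_3² = 81 < 80 + 17 = 97, the triangle is acute, so the smallest enclosing circle is the circumcircle.
Circumcentre = (3, -0.5), r² = 21.25.
Diameter = 2r = 2√(21.25) ≈ 9.220.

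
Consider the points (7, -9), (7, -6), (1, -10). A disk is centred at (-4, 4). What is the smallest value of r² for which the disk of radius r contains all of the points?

290

The required radius is the distance from (-4, 4) to the farthest point.
Squared distances: 290, 221, 221.
Maximum is 290, attained at (7, -9).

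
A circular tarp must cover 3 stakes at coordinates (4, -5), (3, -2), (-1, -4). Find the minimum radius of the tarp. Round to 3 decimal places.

2.575

Call the three points A, B, C in the order given.
Side lengths²: AB² = 10, AC² = 26, BC² = 20.
Since AC² = 26 < 20 + 10 = 30, the triangle is acute, so the smallest enclosing circle is the circumcircle.
Circumcentre = (11/7, -29/7), r² = 325/49.
r = √(325/49) ≈ 2.575.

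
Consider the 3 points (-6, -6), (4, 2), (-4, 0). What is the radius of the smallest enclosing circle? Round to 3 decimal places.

Call the three points A, B, C in the order given.
Side lengths²: AB² = 164, AC² = 40, BC² = 68.
Since AB² = 164 ≥ 68 + 40 = 108, the angle opposite AB is not acute, so the smallest enclosing circle has AB as diameter.
Centre = midpoint of AB = (-1, -2), r² = 164/4 = 41.
r = √41 ≈ 6.403.

6.403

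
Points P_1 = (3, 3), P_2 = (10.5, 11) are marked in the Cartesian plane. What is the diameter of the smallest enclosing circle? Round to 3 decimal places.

10.966

The smallest circle enclosing two points has them as diameter endpoints.
Centre = midpoint = (6.75, 7); r² = |P_1P_2|²/4 = 120.25/4 = 30.0625.
Diameter = 2r = 2√(30.0625) ≈ 10.966.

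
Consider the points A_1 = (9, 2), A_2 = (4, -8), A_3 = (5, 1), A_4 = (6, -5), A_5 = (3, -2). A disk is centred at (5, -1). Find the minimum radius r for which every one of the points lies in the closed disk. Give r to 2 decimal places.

7.07

The required radius is the distance from (5, -1) to the farthest point.
Squared distances: 25, 50, 4, 17, 5.
Maximum is 50, attained at A_2.
r = √50 ≈ 7.07.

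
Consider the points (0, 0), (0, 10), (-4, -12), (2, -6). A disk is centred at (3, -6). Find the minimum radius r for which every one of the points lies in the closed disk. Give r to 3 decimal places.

16.279

The required radius is the distance from (3, -6) to the farthest point.
Squared distances: 45, 265, 85, 1.
Maximum is 265, attained at (0, 10).
r = √265 ≈ 16.279.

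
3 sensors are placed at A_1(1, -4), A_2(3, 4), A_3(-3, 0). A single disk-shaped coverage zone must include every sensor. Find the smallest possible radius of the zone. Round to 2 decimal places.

Side lengths²: A_1A_2² = 68, A_1A_3² = 32, A_2A_3² = 52.
Since A_1A_2² = 68 < 52 + 32 = 84, the triangle is acute, so the smallest enclosing circle is the circumcircle.
Circumcentre = (1.2, 0.2), r² = 17.68.
r = √(17.68) ≈ 4.20.

4.20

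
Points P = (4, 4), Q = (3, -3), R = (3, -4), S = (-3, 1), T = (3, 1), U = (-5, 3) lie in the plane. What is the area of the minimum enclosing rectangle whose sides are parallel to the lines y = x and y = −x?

In coordinates u = x + y, v = x − y the rectangle is axis-aligned; the map (x,y)→(u,v) scales areas by 2.
u-values: 8, 0, -1, -2, 4, -2; range = 8 − (-2) = 10.
v-values: 0, 6, 7, -4, 2, -8; range = 7 − (-8) = 15.
Area = (10 × 15) / 2 = 75.

75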